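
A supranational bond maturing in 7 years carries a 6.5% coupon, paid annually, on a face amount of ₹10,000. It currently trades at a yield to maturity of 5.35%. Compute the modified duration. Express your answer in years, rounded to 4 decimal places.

Periodic yield y = 0.0535. First find Macaulay duration:
  t   CF        PV=CF/(1+0.0535)^t    t·PV
  1       650.00       616.9910       616.9910
  2       650.00       585.6583     1,171.3165
  3       650.00       555.9167     1,667.7502
  4       650.00       527.6855     2,110.7422
  5       650.00       500.8880     2,504.4402
  6       650.00       475.4514     2,852.7083
  7    10,650.00     7,394.4832    51,761.3826
  Σ                 10,657.0742    62,685.3309
P = 10,657.0742; Macaulay duration = 62,685.3309 / 10,657.0742 = 5.88204 years.
Modified duration = D_Mac / (1 + y) = 5.88204 / 1.0535 = 5.58333 years.

5.5833 years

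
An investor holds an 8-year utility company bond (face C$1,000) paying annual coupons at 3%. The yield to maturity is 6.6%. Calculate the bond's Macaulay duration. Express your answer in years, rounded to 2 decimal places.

7.11 years

Periodic yield y = 0.066. Discount each cash flow and weight by its year:
  t   CF        PV=CF/(1+0.066)^t    t·PV
  1        30.00        28.1426        28.1426
  2        30.00        26.4002        52.8004
  3        30.00        24.7656        74.2969
  4        30.00        23.2323        92.9292
  5        30.00        21.7939       108.9696
  6        30.00        20.4446       122.6674
  7        30.00        19.1788       134.2514
  8     1,030.00       617.7028     4,941.6226
  Σ                    781.6608     5,555.6801
Price P = Σ PV = 781.6608.
Macaulay duration = Σ(t·PV) / P = 5,555.6801 / 781.6608 = 7.10753 years.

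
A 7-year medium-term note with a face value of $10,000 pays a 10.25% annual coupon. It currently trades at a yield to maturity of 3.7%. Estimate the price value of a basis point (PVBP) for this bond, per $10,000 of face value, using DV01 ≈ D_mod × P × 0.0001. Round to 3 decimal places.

$7.547

Periodic yield y = 0.037.
  t   CF        PV=CF/(1+0.037)^t    t·PV
  1     1,025.00       988.4282       988.4282
  2     1,025.00       953.1612     1,906.3224
  3     1,025.00       919.1525     2,757.4576
  4     1,025.00       886.3573     3,545.4293
  5     1,025.00       854.7322     4,273.6612
  6     1,025.00       824.2355     4,945.4131
  7    11,025.00     8,549.2360    59,844.6517
  Σ                 13,975.3029    78,261.3635
P = 13,975.3029; D_Mac = 5.59998 yrs; D_mod = 5.40017 yrs.
DV01 ≈ 5.40017 × 13,975.3029 × 0.0001 = 7.546901.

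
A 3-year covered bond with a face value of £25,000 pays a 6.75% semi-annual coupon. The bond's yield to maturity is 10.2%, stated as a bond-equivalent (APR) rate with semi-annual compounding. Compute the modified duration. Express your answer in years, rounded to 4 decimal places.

2.6190 years

Periodic yield y = 0.051. First find Macaulay duration:
  t   CF        PV=CF/(1+0.051)^t    t·PV
  1       843.75       802.8069       802.8069
  2       843.75       763.8505     1,527.7010
  3       843.75       726.7845     2,180.3534
  4       843.75       691.5171     2,766.0684
  5       843.75       657.9611     3,289.8054
  6    25,843.75    19,175.1705   115,051.0232
  Σ                 22,818.0905   125,617.7582
P = 22,818.0905; Macaulay duration = 125,617.7582 / 22,818.0905 = 5.50518 half-year periods = 2.75259 years.
Modified duration = D_Mac / (1 + y) = 2.75259 / 1.051 = 2.61902 years.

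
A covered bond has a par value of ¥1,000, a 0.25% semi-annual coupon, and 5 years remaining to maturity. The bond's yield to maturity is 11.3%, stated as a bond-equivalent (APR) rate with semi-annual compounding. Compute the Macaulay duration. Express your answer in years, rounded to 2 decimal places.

4.96 years

Periodic yield y = 0.0565. Discount each cash flow and weight by its period:
  t   CF        PV=CF/(1+0.0565)^t    t·PV
  1         1.25         1.1832         1.1832
  2         1.25         1.1199         2.2398
  3         1.25         1.0600         3.1800
  4         1.25         1.0033         4.0132
  5         1.25         0.9496         4.7482
  6         1.25         0.8989         5.3932
  7         1.25         0.8508         5.9555
  8         1.25         0.8053         6.4423
  9         1.25         0.7622         6.8600
  10    1,001.25       577.8931     5,778.9311
  Σ                    586.5263     5,818.9465
Price P = Σ PV = 586.5263.
Macaulay duration = Σ(t·PV) / P = 5,818.9465 / 586.5263 = 9.92103 half-year periods.
In years: 9.92103 / 2 = 4.96052 years.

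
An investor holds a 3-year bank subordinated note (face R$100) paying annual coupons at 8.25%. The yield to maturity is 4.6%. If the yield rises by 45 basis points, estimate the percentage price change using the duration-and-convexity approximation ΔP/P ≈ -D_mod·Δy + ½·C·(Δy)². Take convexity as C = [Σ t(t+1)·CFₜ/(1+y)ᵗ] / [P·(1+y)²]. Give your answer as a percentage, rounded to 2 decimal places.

With y = 0.046:
  t   CF        PV=CF/(1+0.046)^t    t·PV        t(t+1)·PV
  1         8.25         7.8872         7.8872          15.7744
  2         8.25         7.5403        15.0807          45.2420
  3       108.25        94.5873       283.7619       1,135.0477
  Σ                    110.0148       306.7298       1,196.0640
P = 110.0148; D_Mac = 2.78808 yrs; D_mod = 2.66547 yrs; C = 9.93665.
Duration effect: -2.66547 × (+0.0045) = -0.011995
Convexity effect: 0.5 × 9.93665 × (0.0045)² = +0.0001006
ΔP/P ≈ -0.011995 + 0.0001006 = -0.011894 = -1.1894%.

-1.19%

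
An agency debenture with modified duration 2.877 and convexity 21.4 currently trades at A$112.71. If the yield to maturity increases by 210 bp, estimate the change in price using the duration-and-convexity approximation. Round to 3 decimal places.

Duration effect: -D_mod·Δy = -2.877 × (+0.021) = -0.060417
Convexity effect: ½·C·(Δy)² = 0.5 × 21.4 × (0.021)² = +0.0047187
ΔP/P ≈ -0.060417 + 0.0047187 = -0.0556983
ΔP ≈ 112.71 × (-0.0556983) = -6.277755393.

-A$6.278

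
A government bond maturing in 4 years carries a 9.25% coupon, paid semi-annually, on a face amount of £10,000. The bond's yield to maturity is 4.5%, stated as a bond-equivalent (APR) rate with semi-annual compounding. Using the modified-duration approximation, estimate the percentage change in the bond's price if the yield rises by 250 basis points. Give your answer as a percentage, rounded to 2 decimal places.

-8.52%

Periodic yield y = 0.0225. Modified duration first:
  t   CF        PV=CF/(1+0.0225)^t    t·PV
  1       462.50       452.3227       452.3227
  2       462.50       442.3694       884.7389
  3       462.50       432.6351     1,297.9054
  4       462.50       423.1150     1,692.4602
  5       462.50       413.8044     2,069.0222
  6       462.50       404.6987     2,428.1924
  7       462.50       395.7934     2,770.5536
  8    10,462.50     8,756.4674    70,051.7396
  Σ                 11,721.2063    81,646.9350
P = 11,721.2063; D_Mac = 6.96575 half-year periods = 3.48287 yrs; D_mod = 3.48287/(1+0.0225) = 3.40623 yrs.
ΔP/P ≈ -D_mod · Δy = -3.40623 × (+0.025) = -0.085156 = -8.5156%.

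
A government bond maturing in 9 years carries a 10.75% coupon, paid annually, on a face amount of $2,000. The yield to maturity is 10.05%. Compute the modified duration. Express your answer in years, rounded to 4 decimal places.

5.6789 years

Periodic yield y = 0.1005. First find Macaulay duration:
  t   CF        PV=CF/(1+0.1005)^t    t·PV
  1       215.00       195.3657       195.3657
  2       215.00       177.5245       355.0491
  3       215.00       161.3126       483.9378
  4       215.00       146.5812       586.3248
  5       215.00       133.1951       665.9755
  6       215.00       121.0314       726.1886
  7       215.00       109.9786       769.8501
  8       215.00        99.9351       799.4809
  9     2,215.00       935.5420     8,419.8784
  Σ                  2,080.4663    13,002.0508
P = 2,080.4663; Macaulay duration = 13,002.0508 / 2,080.4663 = 6.24958 years.
Modified duration = D_Mac / (1 + y) = 6.24958 / 1.1005 = 5.67886 years.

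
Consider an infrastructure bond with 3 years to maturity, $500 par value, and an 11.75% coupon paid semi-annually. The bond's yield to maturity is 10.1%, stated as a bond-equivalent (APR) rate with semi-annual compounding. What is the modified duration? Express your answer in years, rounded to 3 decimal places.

Periodic yield y = 0.0505. First find Macaulay duration:
  t   CF        PV=CF/(1+0.0505)^t    t·PV
  1       29.375        27.9629        27.9629
  2       29.375        26.6186        53.2373
  3       29.375        25.3390        76.0170
  4       29.375        24.1209        96.4836
  5       29.375        22.9614       114.8068
  6      529.375       393.9010     2,363.4060
  Σ                    520.9038     2,731.9136
P = 520.9038; Macaulay duration = 2,731.9136 / 520.9038 = 5.24456 half-year periods = 2.62228 years.
Modified duration = D_Mac / (1 + y) = 2.62228 / 1.0505 = 2.49622 years.

2.496 years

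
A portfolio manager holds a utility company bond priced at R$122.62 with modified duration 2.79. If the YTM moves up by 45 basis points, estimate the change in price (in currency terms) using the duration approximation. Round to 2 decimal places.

-R$1.54

Duration approximation: ΔP/P ≈ -D_mod · Δy = -2.79 × (+0.0045) = -0.012555.
ΔP ≈ 122.62 × (-0.012555) = -1.5394941.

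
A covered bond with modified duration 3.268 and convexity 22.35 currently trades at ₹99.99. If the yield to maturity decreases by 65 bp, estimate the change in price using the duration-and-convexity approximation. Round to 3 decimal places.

+₹2.171

Duration effect: -D_mod·Δy = -3.268 × (-0.0065) = +0.021242
Convexity effect: ½·C·(Δy)² = 0.5 × 22.35 × (-0.0065)² = +0.00047214375
ΔP/P ≈ +0.021242 + 0.00047214375 = +0.02171414375
ΔP ≈ 99.99 × (+0.02171414375) = +2.1711972335625.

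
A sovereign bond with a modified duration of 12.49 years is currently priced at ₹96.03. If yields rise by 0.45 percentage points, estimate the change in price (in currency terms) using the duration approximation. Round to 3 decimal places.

-₹5.397

Duration approximation: ΔP/P ≈ -D_mod · Δy = -12.49 × (+0.0045) = -0.056205.
ΔP ≈ 96.03 × (-0.056205) = -5.39736615.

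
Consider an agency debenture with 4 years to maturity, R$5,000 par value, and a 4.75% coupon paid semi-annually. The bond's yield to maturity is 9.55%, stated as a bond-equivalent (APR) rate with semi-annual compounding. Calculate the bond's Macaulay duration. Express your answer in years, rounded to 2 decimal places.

Periodic yield y = 0.04775. Discount each cash flow and weight by its period:
  t   CF        PV=CF/(1+0.04775)^t    t·PV
  1       118.75       113.3381       113.3381
  2       118.75       108.1729       216.3457
  3       118.75       103.2430       309.7290
  4       118.75        98.5378       394.1513
  5       118.75        94.0471       470.2354
  6       118.75        89.7610       538.5659
  7       118.75        85.6702       599.6916
  8     5,118.75     3,524.5410    28,196.3277
  Σ                  4,217.3110    30,838.3847
Price P = Σ PV = 4,217.3110.
Macaulay duration = Σ(t·PV) / P = 30,838.3847 / 4,217.3110 = 7.31233 half-year periods.
In years: 7.31233 / 2 = 3.65617 years.

3.66 years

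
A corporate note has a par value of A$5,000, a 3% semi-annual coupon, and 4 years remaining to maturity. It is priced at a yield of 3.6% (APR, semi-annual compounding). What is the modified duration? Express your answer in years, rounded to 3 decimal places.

3.729 years

Periodic yield y = 0.018. First find Macaulay duration:
  t   CF        PV=CF/(1+0.018)^t    t·PV
  1        75.00        73.6739        73.6739
  2        75.00        72.3712       144.7424
  3        75.00        71.0915       213.2746
  4        75.00        69.8345       279.3381
  5        75.00        68.5997       342.9986
  6        75.00        67.3868       404.3206
  7        75.00        66.1952       463.3667
  8     5,075.00     4,400.0116    35,200.0929
  Σ                  4,889.1645    37,121.8078
P = 4,889.1645; Macaulay duration = 37,121.8078 / 4,889.1645 = 7.59267 half-year periods = 3.79633 years.
Modified duration = D_Mac / (1 + y) = 3.79633 / 1.018 = 3.72921 years.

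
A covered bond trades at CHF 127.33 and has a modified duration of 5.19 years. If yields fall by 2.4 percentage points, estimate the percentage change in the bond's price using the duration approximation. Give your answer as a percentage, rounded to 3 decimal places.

Duration approximation: ΔP/P ≈ -D_mod · Δy = -5.19 × (-0.024) = +0.124560.
As a percentage: +12.4560%.

+12.456%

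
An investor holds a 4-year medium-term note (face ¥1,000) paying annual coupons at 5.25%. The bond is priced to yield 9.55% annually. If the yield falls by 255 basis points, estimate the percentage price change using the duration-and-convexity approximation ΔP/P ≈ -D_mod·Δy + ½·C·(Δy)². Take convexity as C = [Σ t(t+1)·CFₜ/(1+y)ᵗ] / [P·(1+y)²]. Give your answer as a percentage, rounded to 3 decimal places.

With y = 0.0955:
  t   CF        PV=CF/(1+0.0955)^t    t·PV        t(t+1)·PV
  1        52.50        47.9233        47.9233          95.8466
  2        52.50        43.7456        87.4912         262.4737
  3        52.50        39.9321       119.7963         479.1852
  4     1,052.50       730.7563     2,923.0253      14,615.1263
  Σ                    862.3574     3,178.2361      15,452.6318
P = 862.3574; D_Mac = 3.68552 yrs; D_mod = 3.36424 yrs; C = 14.93105.
Duration effect: -3.36424 × (-0.0255) = +0.085788
Convexity effect: 0.5 × 14.93105 × (-0.0255)² = +0.0048545
ΔP/P ≈ +0.085788 + 0.0048545 = +0.090642 = +9.0642%.

+9.064%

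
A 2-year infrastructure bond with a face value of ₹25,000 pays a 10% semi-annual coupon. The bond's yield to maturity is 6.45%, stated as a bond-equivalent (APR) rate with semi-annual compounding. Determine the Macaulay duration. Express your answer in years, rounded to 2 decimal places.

1.87 years

Periodic yield y = 0.03225. Discount each cash flow and weight by its period:
  t   CF        PV=CF/(1+0.03225)^t    t·PV
  1     1,250.00     1,210.9470     1,210.9470
  2     1,250.00     1,173.1140     2,346.2281
  3     1,250.00     1,136.4631     3,409.3893
  4    26,250.00    23,120.1018    92,480.4071
  Σ                 26,640.6259    99,446.9714
Price P = Σ PV = 26,640.6259.
Macaulay duration = Σ(t·PV) / P = 99,446.9714 / 26,640.6259 = 3.73291 half-year periods.
In years: 3.73291 / 2 = 1.86645 years.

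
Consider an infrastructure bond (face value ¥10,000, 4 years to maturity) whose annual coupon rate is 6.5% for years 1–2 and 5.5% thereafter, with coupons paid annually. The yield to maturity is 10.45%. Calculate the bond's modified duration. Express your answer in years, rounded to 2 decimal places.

Periodic yield y = 0.1045. First find Macaulay duration:
  t   CF        PV=CF/(1+0.1045)^t    t·PV
  1       650.00       588.5016       588.5016
  2       650.00       532.8217     1,065.6434
  3       550.00       408.1930     1,224.5789
  4    10,550.00     7,089.0751    28,356.3005
  Σ                  8,618.5914    31,235.0245
P = 8,618.5914; Macaulay duration = 31,235.0245 / 8,618.5914 = 3.62414 years.
Modified duration = D_Mac / (1 + y) = 3.62414 / 1.1045 = 3.28125 years.

3.28 years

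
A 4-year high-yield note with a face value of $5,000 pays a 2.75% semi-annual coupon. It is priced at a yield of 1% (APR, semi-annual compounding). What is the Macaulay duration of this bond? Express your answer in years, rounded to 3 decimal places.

Periodic yield y = 0.005. Discount each cash flow and weight by its period:
  t   CF        PV=CF/(1+0.005)^t    t·PV
  1        68.75        68.4080        68.4080
  2        68.75        68.0676       136.1352
  3        68.75        67.7290       203.1869
  4        68.75        67.3920       269.5681
  5        68.75        67.0567       335.2837
  6        68.75        66.7231       400.3387
  7        68.75        66.3912       464.7381
  8     5,068.75     4,870.4869    38,963.8950
  Σ                  5,342.2545    40,841.5537
Price P = Σ PV = 5,342.2545.
Macaulay duration = Σ(t·PV) / P = 40,841.5537 / 5,342.2545 = 7.64500 half-year periods.
In years: 7.64500 / 2 = 3.82250 years.

3.823 years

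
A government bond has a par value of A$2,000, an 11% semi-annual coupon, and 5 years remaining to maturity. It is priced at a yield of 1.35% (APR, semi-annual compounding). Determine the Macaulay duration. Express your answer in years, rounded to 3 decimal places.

4.176 years

Periodic yield y = 0.00675. Discount each cash flow and weight by its period:
  t   CF        PV=CF/(1+0.00675)^t    t·PV
  1       110.00       109.2625       109.2625
  2       110.00       108.5299       217.0598
  3       110.00       107.8022       323.4067
  4       110.00       107.0795       428.3178
  5       110.00       106.3615       531.8075
  6       110.00       105.6484       633.8903
  7       110.00       104.9400       734.5803
  8       110.00       104.2364       833.8915
  9       110.00       103.5376       931.8381
  10    2,110.00     1,972.7228    19,727.2284
  Σ                  2,930.1208    24,471.2829
Price P = Σ PV = 2,930.1208.
Macaulay duration = Σ(t·PV) / P = 24,471.2829 / 2,930.1208 = 8.35163 half-year periods.
In years: 8.35163 / 2 = 4.17581 years.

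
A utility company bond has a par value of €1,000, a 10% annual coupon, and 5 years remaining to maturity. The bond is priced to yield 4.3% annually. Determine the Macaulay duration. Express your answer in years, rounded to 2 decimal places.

Periodic yield y = 0.043. Discount each cash flow and weight by its year:
  t   CF        PV=CF/(1+0.043)^t    t·PV
  1       100.00        95.8773        95.8773
  2       100.00        91.9245       183.8490
  3       100.00        88.1347       264.4042
  4       100.00        84.5012       338.0047
  5     1,100.00       891.1917     4,455.9586
  Σ                  1,251.6294     5,338.0938
Price P = Σ PV = 1,251.6294.
Macaulay duration = Σ(t·PV) / P = 5,338.0938 / 1,251.6294 = 4.26492 years.

4.26 years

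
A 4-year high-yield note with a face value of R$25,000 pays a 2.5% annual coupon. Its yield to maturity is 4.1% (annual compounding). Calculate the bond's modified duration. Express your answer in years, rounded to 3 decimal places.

3.699 years

Periodic yield y = 0.041. First find Macaulay duration:
  t   CF        PV=CF/(1+0.041)^t    t·PV
  1       625.00       600.3842       600.3842
  2       625.00       576.7380     1,153.4760
  3       625.00       554.0230     1,662.0691
  4    25,625.00    21,820.3120    87,281.2480
  Σ                 23,551.4573    90,697.1773
P = 23,551.4573; Macaulay duration = 90,697.1773 / 23,551.4573 = 3.85102 years.
Modified duration = D_Mac / (1 + y) = 3.85102 / 1.041 = 3.69935 years.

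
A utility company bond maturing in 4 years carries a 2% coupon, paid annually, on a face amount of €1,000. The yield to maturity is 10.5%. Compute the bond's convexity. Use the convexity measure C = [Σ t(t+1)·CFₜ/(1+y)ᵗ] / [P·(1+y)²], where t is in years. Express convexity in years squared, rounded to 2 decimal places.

With y = 0.105:
  t   CF        PV=CF/(1+0.105)^t    t·PV        t(t+1)·PV
  1        20.00        18.0995        18.0995          36.1991
  2        20.00        16.3797        32.7594          98.2781
  3        20.00        14.8232        44.4697         177.8789
  4     1,020.00       684.1496     2,736.5983      13,682.9914
  Σ                    733.4520     2,831.9269      13,995.3475
P = 733.4520.
Convexity = Σ t(t+1)·PV / [P·(1+y)²] = 13,995.3475 / (733.4520 × 1.221025) = 15.62742.

15.63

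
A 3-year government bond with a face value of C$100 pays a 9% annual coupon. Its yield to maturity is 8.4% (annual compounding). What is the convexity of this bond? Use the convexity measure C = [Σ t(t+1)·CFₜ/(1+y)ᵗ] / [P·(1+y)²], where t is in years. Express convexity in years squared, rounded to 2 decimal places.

With y = 0.084:
  t   CF        PV=CF/(1+0.084)^t    t·PV        t(t+1)·PV
  1         9.00         8.3026         8.3026          16.6052
  2         9.00         7.6592        15.3184          45.9553
  3       109.00        85.5734       256.7201       1,026.8805
  Σ                    101.5352       280.3411       1,089.4409
P = 101.5352.
Convexity = Σ t(t+1)·PV / [P·(1+y)²] = 1,089.4409 / (101.5352 × 1.175056) = 9.13122.

9.13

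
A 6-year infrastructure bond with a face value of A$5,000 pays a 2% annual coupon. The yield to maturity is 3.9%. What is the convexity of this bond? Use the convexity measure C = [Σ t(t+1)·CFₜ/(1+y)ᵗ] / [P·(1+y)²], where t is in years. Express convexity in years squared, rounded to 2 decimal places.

36.28

With y = 0.039:
  t   CF        PV=CF/(1+0.039)^t    t·PV        t(t+1)·PV
  1       100.00        96.2464        96.2464         192.4928
  2       100.00        92.6337       185.2674         555.8021
  3       100.00        89.1566       267.4697       1,069.8789
  4       100.00        85.8100       343.2399       1,716.1996
  5       100.00        82.5890       412.9451       2,477.6703
  6     5,100.00     4,053.9360    24,323.6161     170,265.3130
  Σ                  4,500.3717    25,628.7846     176,277.3567
P = 4,500.3717.
Convexity = Σ t(t+1)·PV / [P·(1+y)²] = 176,277.3567 / (4,500.3717 × 1.079521) = 36.28416.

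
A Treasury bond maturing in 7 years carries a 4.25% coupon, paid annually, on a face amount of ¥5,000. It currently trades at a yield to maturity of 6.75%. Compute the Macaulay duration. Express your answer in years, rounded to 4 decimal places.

Periodic yield y = 0.0675. Discount each cash flow and weight by its year:
  t   CF        PV=CF/(1+0.0675)^t    t·PV
  1       212.50       199.0632       199.0632
  2       212.50       186.4761       372.9522
  3       212.50       174.6849       524.0546
  4       212.50       163.6392       654.5569
  5       212.50       153.2920       766.4600
  6       212.50       143.5991       861.5944
  7     5,212.50     3,299.6728    23,097.7099
  Σ                  4,320.4273    26,476.3913
Price P = Σ PV = 4,320.4273.
Macaulay duration = Σ(t·PV) / P = 26,476.3913 / 4,320.4273 = 6.12819 years.

6.1282 years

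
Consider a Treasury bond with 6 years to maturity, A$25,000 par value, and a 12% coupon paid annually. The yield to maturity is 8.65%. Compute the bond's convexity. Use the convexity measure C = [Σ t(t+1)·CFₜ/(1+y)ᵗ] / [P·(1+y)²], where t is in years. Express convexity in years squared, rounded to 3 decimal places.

25.481

With y = 0.0865:
  t   CF        PV=CF/(1+0.0865)^t    t·PV        t(t+1)·PV
  1     3,000.00     2,761.1597     2,761.1597       5,522.3194
  2     3,000.00     2,541.3343     5,082.6685      15,248.0056
  3     3,000.00     2,339.0099     7,017.0297      28,068.1190
  4     3,000.00     2,152.7933     8,611.1732      43,055.8659
  5     3,000.00     1,981.4020     9,907.0101      59,442.0606
  6    28,000.00    17,020.7874   102,124.7245     714,873.0712
  Σ                 28,796.4866   135,503.7657     866,209.4417
P = 28,796.4866.
Convexity = Σ t(t+1)·PV / [P·(1+y)²] = 866,209.4417 / (28,796.4866 × 1.180482) = 25.48144.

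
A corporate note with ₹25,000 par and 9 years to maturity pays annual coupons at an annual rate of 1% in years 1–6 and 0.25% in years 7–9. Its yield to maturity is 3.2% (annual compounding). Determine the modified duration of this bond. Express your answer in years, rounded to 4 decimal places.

8.3551 years

Periodic yield y = 0.032. First find Macaulay duration:
  t   CF        PV=CF/(1+0.032)^t    t·PV
  1       250.00       242.2481       242.2481
  2       250.00       234.7365       469.4730
  3       250.00       227.4578       682.3735
  4       250.00       220.4049       881.6195
  5       250.00       213.5706     1,067.8531
  6       250.00       206.9483     1,241.6897
  7        62.50        50.1328       350.9297
  8        62.50        48.5783       388.6265
  9    25,062.50    18,875.8759   169,882.8835
  Σ                 20,319.9533   175,207.6967
P = 20,319.9533; Macaulay duration = 175,207.6967 / 20,319.9533 = 8.62245 years.
Modified duration = D_Mac / (1 + y) = 8.62245 / 1.032 = 8.35508 years.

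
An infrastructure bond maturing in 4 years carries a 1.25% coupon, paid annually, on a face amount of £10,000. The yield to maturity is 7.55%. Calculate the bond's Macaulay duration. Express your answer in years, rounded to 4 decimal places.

Periodic yield y = 0.0755. Discount each cash flow and weight by its year:
  t   CF        PV=CF/(1+0.0755)^t    t·PV
  1       125.00       116.2250       116.2250
  2       125.00       108.0660       216.1321
  3       125.00       100.4798       301.4394
  4    10,125.00     7,567.5164    30,270.0658
  Σ                  7,892.2873    30,903.8622
Price P = Σ PV = 7,892.2873.
Macaulay duration = Σ(t·PV) / P = 30,903.8622 / 7,892.2873 = 3.91570 years.

3.9157 years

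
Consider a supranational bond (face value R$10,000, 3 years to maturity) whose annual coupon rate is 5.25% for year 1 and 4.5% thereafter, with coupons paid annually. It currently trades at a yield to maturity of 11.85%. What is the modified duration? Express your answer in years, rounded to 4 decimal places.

Periodic yield y = 0.1185. First find Macaulay duration:
  t   CF        PV=CF/(1+0.1185)^t    t·PV
  1       525.00       469.3786       469.3786
  2       450.00       359.7001       719.4002
  3    10,450.00     7,468.0691    22,404.2072
  Σ                  8,297.1478    23,592.9860
P = 8,297.1478; Macaulay duration = 23,592.9860 / 8,297.1478 = 2.84351 years.
Modified duration = D_Mac / (1 + y) = 2.84351 / 1.1185 = 2.54225 years.

2.5422 years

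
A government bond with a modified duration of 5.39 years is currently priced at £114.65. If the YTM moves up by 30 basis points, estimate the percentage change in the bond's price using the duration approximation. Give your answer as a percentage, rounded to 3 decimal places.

-1.617%

Duration approximation: ΔP/P ≈ -D_mod · Δy = -5.39 × (+0.003) = -0.016170.
As a percentage: -1.6170%.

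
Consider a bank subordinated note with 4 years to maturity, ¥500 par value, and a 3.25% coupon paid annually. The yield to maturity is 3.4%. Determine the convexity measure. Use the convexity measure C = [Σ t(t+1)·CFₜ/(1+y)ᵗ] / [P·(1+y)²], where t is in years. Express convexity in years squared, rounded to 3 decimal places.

With y = 0.034:
  t   CF        PV=CF/(1+0.034)^t    t·PV        t(t+1)·PV
  1        16.25        15.7157        15.7157          31.4313
  2        16.25        15.1989        30.3978          91.1934
  3        16.25        14.6991        44.0974         176.3896
  4       516.25       451.6249     1,806.4997       9,032.4986
  Σ                    497.2386     1,896.7106       9,331.5130
P = 497.2386.
Convexity = Σ t(t+1)·PV / [P·(1+y)²] = 9,331.5130 / (497.2386 × 1.069156) = 17.55279.

17.553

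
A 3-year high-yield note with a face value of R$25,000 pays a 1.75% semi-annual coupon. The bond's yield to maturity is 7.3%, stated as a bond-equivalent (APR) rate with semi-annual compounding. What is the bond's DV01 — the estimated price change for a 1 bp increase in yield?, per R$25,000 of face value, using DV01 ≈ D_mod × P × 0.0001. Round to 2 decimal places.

R$6.03

Periodic yield y = 0.0365.
  t   CF        PV=CF/(1+0.0365)^t    t·PV
  1       218.75       211.0468       211.0468
  2       218.75       203.6149       407.2297
  3       218.75       196.4446       589.3339
  4       218.75       189.5269       758.1076
  5       218.75       182.8528       914.2638
  6    25,218.75    20,337.9754   122,027.8524
  Σ                 21,321.4613   124,907.8342
P = 21,321.4613; D_Mac = 5.85831 half-year periods = 2.92916 yrs; D_mod = 2.82601 yrs.
DV01 ≈ 2.82601 × 21,321.4613 × 0.0001 = 6.025462.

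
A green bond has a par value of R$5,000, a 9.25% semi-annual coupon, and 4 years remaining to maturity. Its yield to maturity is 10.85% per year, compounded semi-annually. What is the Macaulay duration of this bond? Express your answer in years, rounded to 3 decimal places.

Periodic yield y = 0.05425. Discount each cash flow and weight by its period:
  t   CF        PV=CF/(1+0.05425)^t    t·PV
  1       231.25       219.3502       219.3502
  2       231.25       208.0628       416.1257
  3       231.25       197.3563       592.0688
  4       231.25       187.2006       748.8025
  5       231.25       177.5676       887.8379
  6       231.25       168.4302     1,010.5815
  7       231.25       159.7631     1,118.3417
  8     5,231.25     3,428.1246    27,424.9968
  Σ                  4,745.8555    32,418.1051
Price P = Σ PV = 4,745.8555.
Macaulay duration = Σ(t·PV) / P = 32,418.1051 / 4,745.8555 = 6.83082 half-year periods.
In years: 6.83082 / 2 = 3.41541 years.

3.415 years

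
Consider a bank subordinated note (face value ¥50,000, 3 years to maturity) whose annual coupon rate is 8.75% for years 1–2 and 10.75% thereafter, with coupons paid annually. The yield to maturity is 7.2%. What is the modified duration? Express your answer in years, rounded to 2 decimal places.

Periodic yield y = 0.072. First find Macaulay duration:
  t   CF        PV=CF/(1+0.072)^t    t·PV
  1     4,375.00     4,081.1567     4,081.1567
  2     4,375.00     3,807.0492     7,614.0984
  3    55,375.00    44,949.9676   134,849.9028
  Σ                 52,838.1735   146,545.1579
P = 52,838.1735; Macaulay duration = 146,545.1579 / 52,838.1735 = 2.77347 years.
Modified duration = D_Mac / (1 + y) = 2.77347 / 1.072 = 2.58719 years.

2.59 years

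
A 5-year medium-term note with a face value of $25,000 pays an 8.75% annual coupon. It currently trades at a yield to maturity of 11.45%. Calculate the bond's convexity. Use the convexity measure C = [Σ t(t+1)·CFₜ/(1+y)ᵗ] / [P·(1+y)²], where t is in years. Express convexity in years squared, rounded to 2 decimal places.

19.16

With y = 0.1145:
  t   CF        PV=CF/(1+0.1145)^t    t·PV        t(t+1)·PV
  1     2,187.50     1,962.7636     1,962.7636       3,925.5271
  2     2,187.50     1,761.1158     3,522.2316      10,566.6949
  3     2,187.50     1,580.1847     4,740.5540      18,962.2160
  4     2,187.50     1,417.8418     5,671.3671      28,356.8356
  5    27,187.50    15,811.3485    79,056.7423     474,340.4540
  Σ                 22,533.2543    94,953.6587     536,151.7277
P = 22,533.2543.
Convexity = Σ t(t+1)·PV / [P·(1+y)²] = 536,151.7277 / (22,533.2543 × 1.242110) = 19.15595.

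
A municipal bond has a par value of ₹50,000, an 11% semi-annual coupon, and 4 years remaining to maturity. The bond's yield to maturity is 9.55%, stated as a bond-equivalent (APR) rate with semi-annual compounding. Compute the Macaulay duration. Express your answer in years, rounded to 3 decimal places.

3.359 years

Periodic yield y = 0.04775. Discount each cash flow and weight by its period:
  t   CF        PV=CF/(1+0.04775)^t    t·PV
  1     2,750.00     2,624.6719     2,624.6719
  2     2,750.00     2,505.0555     5,010.1110
  3     2,750.00     2,390.8905     7,172.6715
  4     2,750.00     2,281.9284     9,127.7136
  5     2,750.00     2,177.9322    10,889.6608
  6     2,750.00     2,078.6754    12,472.0524
  7     2,750.00     1,983.9422    13,887.5951
  8    52,750.00    36,321.2769   290,570.2151
  Σ                 52,364.3729   351,754.6915
Price P = Σ PV = 52,364.3729.
Macaulay duration = Σ(t·PV) / P = 351,754.6915 / 52,364.3729 = 6.71744 half-year periods.
In years: 6.71744 / 2 = 3.35872 years.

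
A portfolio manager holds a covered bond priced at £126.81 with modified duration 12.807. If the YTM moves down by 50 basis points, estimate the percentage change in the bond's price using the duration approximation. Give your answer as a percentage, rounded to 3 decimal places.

Duration approximation: ΔP/P ≈ -D_mod · Δy = -12.807 × (-0.005) = +0.064035.
As a percentage: +6.4035%.

+6.404%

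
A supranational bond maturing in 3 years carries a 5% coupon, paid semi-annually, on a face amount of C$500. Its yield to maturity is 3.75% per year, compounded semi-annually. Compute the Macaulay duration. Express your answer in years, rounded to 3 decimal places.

2.827 years

Periodic yield y = 0.01875. Discount each cash flow and weight by its period:
  t   CF        PV=CF/(1+0.01875)^t    t·PV
  1        12.50        12.2699        12.2699
  2        12.50        12.0441        24.0882
  3        12.50        11.8224        35.4673
  4        12.50        11.6048        46.4194
  5        12.50        11.3913        56.9563
  6       512.50       458.4459     2,750.6757
  Σ                    517.5786     2,925.8769
Price P = Σ PV = 517.5786.
Macaulay duration = Σ(t·PV) / P = 2,925.8769 / 517.5786 = 5.65301 half-year periods.
In years: 5.65301 / 2 = 2.82651 years.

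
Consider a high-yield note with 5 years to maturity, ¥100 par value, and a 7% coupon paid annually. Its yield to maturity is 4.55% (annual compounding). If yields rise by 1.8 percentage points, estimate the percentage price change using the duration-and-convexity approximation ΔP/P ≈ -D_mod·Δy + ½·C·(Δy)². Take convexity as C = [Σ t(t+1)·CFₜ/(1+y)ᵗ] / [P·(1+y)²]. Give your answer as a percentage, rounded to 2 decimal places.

-7.24%

With y = 0.0455:
  t   CF        PV=CF/(1+0.0455)^t    t·PV        t(t+1)·PV
  1         7.00         6.6954         6.6954          13.3907
  2         7.00         6.4040        12.8080          38.4239
  3         7.00         6.1253        18.3758          73.5034
  4         7.00         5.8587        23.4348         117.1742
  5       107.00        85.6571       428.2857       2,569.7143
  Σ                    110.7405       489.5997       2,812.2065
P = 110.7405; D_Mac = 4.42115 yrs; D_mod = 4.22874 yrs; C = 23.23233.
Duration effect: -4.22874 × (+0.018) = -0.076117
Convexity effect: 0.5 × 23.23233 × (0.018)² = +0.0037636
ΔP/P ≈ -0.076117 + 0.0037636 = -0.072354 = -7.2354%.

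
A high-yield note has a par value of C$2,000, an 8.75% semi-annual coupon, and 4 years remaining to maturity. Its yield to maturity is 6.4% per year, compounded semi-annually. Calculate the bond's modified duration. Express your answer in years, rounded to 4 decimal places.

Periodic yield y = 0.032. First find Macaulay duration:
  t   CF        PV=CF/(1+0.032)^t    t·PV
  1        87.50        84.7868        84.7868
  2        87.50        82.1578       164.3155
  3        87.50        79.6102       238.8307
  4        87.50        77.1417       308.5668
  5        87.50        74.7497       373.7486
  6        87.50        72.4319       434.5914
  7        87.50        70.1859       491.3016
  8     2,087.50     1,622.5157    12,980.1255
  Σ                  2,163.5798    15,076.2671
P = 2,163.5798; Macaulay duration = 15,076.2671 / 2,163.5798 = 6.96820 half-year periods = 3.48410 years.
Modified duration = D_Mac / (1 + y) = 3.48410 / 1.032 = 3.37607 years.

3.3761 years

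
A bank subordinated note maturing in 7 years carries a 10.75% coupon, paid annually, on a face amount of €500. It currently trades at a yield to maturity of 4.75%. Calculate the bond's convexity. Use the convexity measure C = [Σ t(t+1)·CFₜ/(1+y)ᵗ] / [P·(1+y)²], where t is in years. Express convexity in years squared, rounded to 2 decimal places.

36.78

With y = 0.0475:
  t   CF        PV=CF/(1+0.0475)^t    t·PV        t(t+1)·PV
  1        53.75        51.3126        51.3126         102.6253
  2        53.75        48.9858        97.9716         293.9149
  3        53.75        46.7645       140.2935         561.1741
  4        53.75        44.6439       178.5757         892.8784
  5        53.75        42.6195       213.0975       1,278.5849
  6        53.75        40.6869       244.1212       1,708.8485
  7       553.75       400.1617     2,801.1319      22,409.0551
  Σ                    675.1750     3,726.5041      27,247.0813
P = 675.1750.
Convexity = Σ t(t+1)·PV / [P·(1+y)²] = 27,247.0813 / (675.1750 × 1.097256) = 36.77863.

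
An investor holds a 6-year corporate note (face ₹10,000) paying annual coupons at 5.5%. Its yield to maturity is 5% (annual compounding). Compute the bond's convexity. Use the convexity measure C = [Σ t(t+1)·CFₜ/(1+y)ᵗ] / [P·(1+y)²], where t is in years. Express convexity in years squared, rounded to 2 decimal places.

With y = 0.05:
  t   CF        PV=CF/(1+0.05)^t    t·PV        t(t+1)·PV
  1       550.00       523.8095       523.8095       1,047.6190
  2       550.00       498.8662       997.7324       2,993.1973
  3       550.00       475.1107     1,425.3320       5,701.3282
  4       550.00       452.4864     1,809.9454       9,049.7272
  5       550.00       430.9394     2,154.6970      12,928.1817
  6    10,550.00     7,872.5724    47,235.4346     330,648.0422
  Σ                 10,253.7846    54,146.9510     362,368.0957
P = 10,253.7846.
Convexity = Σ t(t+1)·PV / [P·(1+y)²] = 362,368.0957 / (10,253.7846 × 1.102500) = 32.05436.

32.05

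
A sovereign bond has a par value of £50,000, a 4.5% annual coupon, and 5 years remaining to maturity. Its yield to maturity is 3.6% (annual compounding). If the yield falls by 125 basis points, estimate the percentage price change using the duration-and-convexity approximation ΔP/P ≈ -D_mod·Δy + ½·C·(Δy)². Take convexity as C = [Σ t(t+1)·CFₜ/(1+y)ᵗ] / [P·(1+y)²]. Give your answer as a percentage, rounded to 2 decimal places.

+5.74%

With y = 0.036:
  t   CF        PV=CF/(1+0.036)^t    t·PV        t(t+1)·PV
  1     2,250.00     2,171.8147     2,171.8147       4,343.6293
  2     2,250.00     2,096.3462     4,192.6924      12,578.0772
  3     2,250.00     2,023.5002     6,070.5006      24,282.0024
  4     2,250.00     1,953.1855     7,812.7421      39,063.7104
  5    52,250.00    43,781.1856   218,905.9278   1,313,435.5668
  Σ                 52,026.0322   239,153.6776   1,393,702.9862
P = 52,026.0322; D_Mac = 4.59681 yrs; D_mod = 4.43707 yrs; C = 24.95916.
Duration effect: -4.43707 × (-0.0125) = +0.055463
Convexity effect: 0.5 × 24.95916 × (-0.0125)² = +0.0019499
ΔP/P ≈ +0.055463 + 0.0019499 = +0.057413 = +5.7413%.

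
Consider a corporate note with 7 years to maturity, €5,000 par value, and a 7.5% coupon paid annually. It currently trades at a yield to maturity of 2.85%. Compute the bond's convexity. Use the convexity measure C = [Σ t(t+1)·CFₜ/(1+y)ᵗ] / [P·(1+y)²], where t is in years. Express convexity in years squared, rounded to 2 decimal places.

With y = 0.0285:
  t   CF        PV=CF/(1+0.0285)^t    t·PV        t(t+1)·PV
  1       375.00       364.6087       364.6087         729.2173
  2       375.00       354.5053       709.0105       2,127.0315
  3       375.00       344.6818     1,034.0455       4,136.1819
  4       375.00       335.1306     1,340.5224       6,702.6120
  5       375.00       325.8440     1,629.2202       9,775.3213
  6       375.00       316.8148     1,900.8889      13,306.2225
  7     5,375.00     4,415.1798    30,906.2588     247,250.0701
  Σ                  6,456.7650    37,884.5549     284,026.6566
P = 6,456.7650.
Convexity = Σ t(t+1)·PV / [P·(1+y)²] = 284,026.6566 / (6,456.7650 × 1.057812) = 41.58489.

41.58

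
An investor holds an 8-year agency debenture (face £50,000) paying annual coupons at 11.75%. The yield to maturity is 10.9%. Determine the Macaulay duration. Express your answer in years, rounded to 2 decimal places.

Periodic yield y = 0.109. Discount each cash flow and weight by its year:
  t   CF        PV=CF/(1+0.109)^t    t·PV
  1     5,875.00     5,297.5654     5,297.5654
  2     5,875.00     4,776.8849     9,553.7698
  3     5,875.00     4,307.3804    12,922.1413
  4     5,875.00     3,884.0220    15,536.0882
  5     5,875.00     3,502.2742    17,511.3708
  6     5,875.00     3,158.0470    18,948.2822
  7     5,875.00     2,847.6529    19,933.5701
  8    55,875.00    24,421.0969   195,368.7752
  Σ                 52,194.9238   295,071.5631
Price P = Σ PV = 52,194.9238.
Macaulay duration = Σ(t·PV) / P = 295,071.5631 / 52,194.9238 = 5.65326 years.

5.65 years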